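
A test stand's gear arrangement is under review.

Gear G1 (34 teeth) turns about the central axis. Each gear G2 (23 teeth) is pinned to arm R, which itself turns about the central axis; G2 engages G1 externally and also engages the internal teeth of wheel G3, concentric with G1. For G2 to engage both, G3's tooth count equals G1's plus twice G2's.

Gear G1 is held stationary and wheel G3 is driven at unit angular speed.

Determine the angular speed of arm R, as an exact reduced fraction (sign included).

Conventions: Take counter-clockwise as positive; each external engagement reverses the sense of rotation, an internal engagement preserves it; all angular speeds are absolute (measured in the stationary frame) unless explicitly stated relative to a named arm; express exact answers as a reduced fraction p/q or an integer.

40/57

planetary set (34T centre, 23T on arm, 80T internal) — Willis relation
ring teeth: 34 + 2·23 = 80
34(ω_sun−ω_arm) = −80(ω_ring−ω_arm),  ω_sun = 0, ω_ring = 1
34(0−ω_arm) = −80(1−ω_arm)  ⇒  114·ω_arm = 80  ⇒  ω_arm = 40/57
exact speed ratio = 40/57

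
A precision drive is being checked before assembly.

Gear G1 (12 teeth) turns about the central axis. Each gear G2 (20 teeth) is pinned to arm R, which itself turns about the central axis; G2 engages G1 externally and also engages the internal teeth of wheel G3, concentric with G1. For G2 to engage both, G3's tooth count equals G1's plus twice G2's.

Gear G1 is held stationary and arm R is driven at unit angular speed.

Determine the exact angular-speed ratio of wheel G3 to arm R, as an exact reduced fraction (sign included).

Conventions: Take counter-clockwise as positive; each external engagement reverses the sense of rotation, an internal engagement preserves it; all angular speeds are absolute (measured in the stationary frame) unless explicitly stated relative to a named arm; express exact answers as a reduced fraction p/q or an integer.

planetary set (12T centre, 20T on arm, 52T internal) — Willis relation
ring teeth: 12 + 2·20 = 52
12(ω_sun−ω_arm) = −52(ω_ring−ω_arm),  ω_sun = 0, ω_arm = 1
ω_ring = 1 − (12/52)(0−1) = 16/13
ω_out/ω_in = 16/13

16/13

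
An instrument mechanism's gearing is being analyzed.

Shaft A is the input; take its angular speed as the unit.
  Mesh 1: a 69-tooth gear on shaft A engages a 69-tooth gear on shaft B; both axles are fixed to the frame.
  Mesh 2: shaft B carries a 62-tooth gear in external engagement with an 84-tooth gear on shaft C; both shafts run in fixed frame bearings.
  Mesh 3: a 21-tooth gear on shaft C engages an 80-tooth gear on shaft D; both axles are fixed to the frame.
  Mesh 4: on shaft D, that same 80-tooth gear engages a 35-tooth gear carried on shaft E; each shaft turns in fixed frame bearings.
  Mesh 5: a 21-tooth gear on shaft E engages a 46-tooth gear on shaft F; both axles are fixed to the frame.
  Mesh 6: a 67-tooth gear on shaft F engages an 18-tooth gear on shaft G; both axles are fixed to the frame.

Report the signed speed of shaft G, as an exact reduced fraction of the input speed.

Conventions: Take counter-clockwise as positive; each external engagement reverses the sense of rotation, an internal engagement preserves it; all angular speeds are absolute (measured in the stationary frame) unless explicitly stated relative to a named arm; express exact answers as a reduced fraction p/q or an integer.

6-mesh fixed-axis compound train (all bearings frame-fixed)
mesh 1 [69T→69T]: |ω|/ω_in = 1×69/69 = 1, sense flips to −
mesh 2 [62T→84T]: |ω|/ω_in = 1×62/84 = 31/42, sense flips to +
mesh 3 [21T→80T]: |ω|/ω_in = (31/42)×21/80 = 31/160, sense flips to −
mesh 4 [80T→35T]: |ω|/ω_in = (31/160)×80/35 = 31/70, sense flips to +
mesh 5 [21T→46T]: |ω|/ω_in = (31/70)×21/46 = 93/460, sense flips to −
mesh 6 [67T→18T]: |ω|/ω_in = (93/460)×67/18 = 2077/2760, sense flips to +
signed output speed (× input speed) = 2077/2760

2077/2760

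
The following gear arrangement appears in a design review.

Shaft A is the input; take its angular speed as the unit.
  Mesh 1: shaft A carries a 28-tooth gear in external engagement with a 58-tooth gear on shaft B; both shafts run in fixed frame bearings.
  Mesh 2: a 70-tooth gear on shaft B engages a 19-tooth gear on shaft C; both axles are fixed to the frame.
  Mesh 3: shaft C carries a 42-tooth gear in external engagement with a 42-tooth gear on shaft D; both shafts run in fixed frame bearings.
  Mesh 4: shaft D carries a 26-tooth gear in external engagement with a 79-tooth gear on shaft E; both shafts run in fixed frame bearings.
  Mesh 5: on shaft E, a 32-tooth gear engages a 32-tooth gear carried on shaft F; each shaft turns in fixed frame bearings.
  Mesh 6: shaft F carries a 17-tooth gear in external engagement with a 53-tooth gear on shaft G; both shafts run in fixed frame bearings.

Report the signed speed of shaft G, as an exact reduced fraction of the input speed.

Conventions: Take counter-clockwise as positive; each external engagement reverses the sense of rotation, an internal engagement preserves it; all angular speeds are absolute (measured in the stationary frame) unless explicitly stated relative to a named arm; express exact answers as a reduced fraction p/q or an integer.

433160/2307037

6-mesh fixed-axis compound train (all bearings frame-fixed)
mesh 1 [28T→58T]: |ω|/ω_in = 1×28/58 = 14/29, sense flips to −
mesh 2 [70T→19T]: |ω|/ω_in = (14/29)×70/19 = 980/551, sense flips to +
mesh 3 [42T→42T]: |ω|/ω_in = (980/551)×42/42 = 980/551, sense flips to −
mesh 4 [26T→79T]: |ω|/ω_in = (980/551)×26/79 = 25480/43529, sense flips to +
mesh 5 [32T→32T]: |ω|/ω_in = (25480/43529)×32/32 = 25480/43529, sense flips to −
mesh 6 [17T→53T]: |ω|/ω_in = (25480/43529)×17/53 = 433160/2307037, sense flips to +
signed output speed (× input speed) = 433160/2307037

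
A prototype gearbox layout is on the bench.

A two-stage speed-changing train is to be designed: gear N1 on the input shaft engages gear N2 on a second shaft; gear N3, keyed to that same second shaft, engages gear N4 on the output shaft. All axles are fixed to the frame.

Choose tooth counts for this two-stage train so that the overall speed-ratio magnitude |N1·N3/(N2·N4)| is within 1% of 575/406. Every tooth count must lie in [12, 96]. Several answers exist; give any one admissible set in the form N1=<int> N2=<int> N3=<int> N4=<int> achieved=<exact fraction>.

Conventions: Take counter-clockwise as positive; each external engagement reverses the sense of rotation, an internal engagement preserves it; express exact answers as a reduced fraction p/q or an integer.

class = fixed-axis compound train [2-stage, 575/406 wanted]
target = 575/406 in lowest terms: an exact hit needs N1·N3 = k·575 and N2·N4 = k·406 for one integer k, every count in [12, 96]; additionally prefer no 1:1 stage (N1 ≠ N2, N3 ≠ N4)
k = 1: N1·N3 = 575 = 23·25, N2·N4 = 406 = 14·29
achieved = 23·25/(14·29) = 575/406; |achieved − target| = 0 ≤ 23/1624 ✓

N1=23 N2=14 N3=25 N4=29 achieved=575/406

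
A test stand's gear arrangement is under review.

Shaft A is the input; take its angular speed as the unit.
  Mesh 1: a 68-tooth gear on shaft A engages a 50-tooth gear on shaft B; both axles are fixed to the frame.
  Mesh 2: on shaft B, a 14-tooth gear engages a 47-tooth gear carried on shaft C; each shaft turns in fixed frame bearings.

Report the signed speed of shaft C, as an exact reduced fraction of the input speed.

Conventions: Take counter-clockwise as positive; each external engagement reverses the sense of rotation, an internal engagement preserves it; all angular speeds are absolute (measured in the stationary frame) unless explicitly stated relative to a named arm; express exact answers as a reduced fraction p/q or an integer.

476/1175

2-mesh fixed-axis compound train (all bearings frame-fixed)
mesh 1 [68T→50T]: |ω|/ω_in = 1×68/50 = 34/25, sense flips to −
mesh 2 [14T→47T]: |ω|/ω_in = (34/25)×14/47 = 476/1175, sense flips to +
signed output speed (× input speed) = 476/1175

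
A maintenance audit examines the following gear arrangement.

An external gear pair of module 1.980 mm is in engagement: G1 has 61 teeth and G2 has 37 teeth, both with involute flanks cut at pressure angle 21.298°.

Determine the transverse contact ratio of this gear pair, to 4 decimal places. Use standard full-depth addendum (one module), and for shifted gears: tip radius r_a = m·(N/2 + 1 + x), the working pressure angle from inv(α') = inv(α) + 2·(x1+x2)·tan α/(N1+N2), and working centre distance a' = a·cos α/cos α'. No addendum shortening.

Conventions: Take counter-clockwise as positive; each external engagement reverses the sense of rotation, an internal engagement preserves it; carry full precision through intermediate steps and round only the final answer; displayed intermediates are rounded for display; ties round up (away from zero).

topology: single-mesh involute geometry — m = 1.980, 61T/37T pair
base radii: r_b1 = 56.265599, r_b2 = 34.128314
tip radii: r_a1 = 62.370000, r_a2 = 38.610000
no profile shift: α' = α, a' = a
action lengths: √(r_a1²−r_b1²) = 26.910951, √(r_a2²−r_b2²) = 18.055201
base pitch p_b = π·m·cos α = 5.795528
CR = (26.910951 + 18.055201 − 97.020000·sin 21.29800°)/5.795528 = 1.678307
contact ratio ≈ 1.6783

1.6783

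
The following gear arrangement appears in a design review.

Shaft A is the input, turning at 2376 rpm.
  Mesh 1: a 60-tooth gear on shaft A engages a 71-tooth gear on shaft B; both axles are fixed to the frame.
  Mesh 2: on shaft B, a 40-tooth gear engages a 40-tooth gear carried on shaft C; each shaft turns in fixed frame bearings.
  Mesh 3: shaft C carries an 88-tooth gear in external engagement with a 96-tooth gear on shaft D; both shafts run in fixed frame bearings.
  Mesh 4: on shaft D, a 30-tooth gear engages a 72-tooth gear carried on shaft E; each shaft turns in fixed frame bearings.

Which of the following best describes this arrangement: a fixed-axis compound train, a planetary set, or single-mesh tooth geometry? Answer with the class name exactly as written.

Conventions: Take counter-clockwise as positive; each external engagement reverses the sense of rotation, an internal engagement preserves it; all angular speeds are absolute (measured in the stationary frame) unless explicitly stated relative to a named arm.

fixed-axis compound train

class = fixed-axis compound train [4 meshes; 4 ratios multiply, 4 sense flips]
classification: fixed-axis compound train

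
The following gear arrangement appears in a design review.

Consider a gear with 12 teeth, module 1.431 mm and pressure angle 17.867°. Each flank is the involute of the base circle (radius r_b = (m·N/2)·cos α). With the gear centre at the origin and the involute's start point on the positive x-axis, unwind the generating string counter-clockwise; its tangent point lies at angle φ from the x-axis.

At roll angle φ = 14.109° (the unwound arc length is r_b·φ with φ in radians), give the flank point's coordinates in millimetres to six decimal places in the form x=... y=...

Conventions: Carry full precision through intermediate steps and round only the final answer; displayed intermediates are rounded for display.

topology: single-mesh involute geometry — m = 1.431, N = 12
pitch radius r_p = m·N/2 = 1.431·12/2 = 8.586000
base radius r_b = r_p·cos α = 8.586000·cos 17.867° = 8.171908
roll angle φ = 14.109° = 0.24624850 rad
x = r_b·(cos φ + φ·sin φ) = 8.415930
y = r_b·(sin φ − φ·cos φ) = 0.040428

x=8.415930 y=0.040428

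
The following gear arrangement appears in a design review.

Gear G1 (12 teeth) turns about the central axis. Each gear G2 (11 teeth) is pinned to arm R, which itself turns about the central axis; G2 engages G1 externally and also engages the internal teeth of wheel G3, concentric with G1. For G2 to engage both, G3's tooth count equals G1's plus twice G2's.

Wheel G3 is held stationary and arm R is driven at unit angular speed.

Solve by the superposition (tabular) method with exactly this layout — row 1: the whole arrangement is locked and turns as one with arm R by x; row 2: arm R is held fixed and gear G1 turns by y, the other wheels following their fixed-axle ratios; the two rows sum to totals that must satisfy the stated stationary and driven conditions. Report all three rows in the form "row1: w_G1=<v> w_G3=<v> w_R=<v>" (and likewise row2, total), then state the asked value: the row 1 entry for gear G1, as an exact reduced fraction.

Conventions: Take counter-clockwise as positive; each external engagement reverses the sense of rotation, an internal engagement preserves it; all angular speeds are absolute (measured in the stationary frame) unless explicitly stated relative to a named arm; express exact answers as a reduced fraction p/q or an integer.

class = planetary set [G3 = 12+2·11 = 34; Willis about the carrier]
row 1 — lock + rotate with arm: ω_sun = ω_ring = ω_arm = x
row 2 — arm fixed, fixed-axis ratios: sun y, ring −(12/34)·y, arm 0
boundary: total ω_ring = x − (12/34)·y = 0 and total ω_arm = x = 1  ⇒  y = 17/6, x = 1
row 2 ring = −(12/34)·17/6 = -1
totals (row 1 + row 2): sun 1 + 17/6 = 23/6, ring 1 + (-1) = 0, arm 1 + 0 = 1
asked cell (row1, sun) = 1

row1: w_G1=1 w_G3=1 w_R=1
row2: w_G1=17/6 w_G3=-1 w_R=0
total: w_G1=23/6 w_G3=0 w_R=1
asked value: 1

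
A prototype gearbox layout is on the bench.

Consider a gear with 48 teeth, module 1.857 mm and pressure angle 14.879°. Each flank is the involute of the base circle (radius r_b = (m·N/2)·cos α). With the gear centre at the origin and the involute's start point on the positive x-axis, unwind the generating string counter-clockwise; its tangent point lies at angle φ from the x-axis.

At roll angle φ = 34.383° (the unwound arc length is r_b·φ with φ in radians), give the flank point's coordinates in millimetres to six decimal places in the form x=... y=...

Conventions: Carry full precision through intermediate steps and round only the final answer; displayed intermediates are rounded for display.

single-mesh involute tooth geometry (48T wheel at module 1.857)
pitch radius r_p = m·N/2 = 1.857·48/2 = 44.568000
base radius r_b = r_p·cos α = 44.568000·cos 14.879° = 43.073646
roll angle φ = 34.383° = 0.60009656 rad
x = r_b·(cos φ + φ·sin φ) = 50.145000
y = r_b·(sin φ − φ·cos φ) = 2.992491

x=50.145000 y=2.992491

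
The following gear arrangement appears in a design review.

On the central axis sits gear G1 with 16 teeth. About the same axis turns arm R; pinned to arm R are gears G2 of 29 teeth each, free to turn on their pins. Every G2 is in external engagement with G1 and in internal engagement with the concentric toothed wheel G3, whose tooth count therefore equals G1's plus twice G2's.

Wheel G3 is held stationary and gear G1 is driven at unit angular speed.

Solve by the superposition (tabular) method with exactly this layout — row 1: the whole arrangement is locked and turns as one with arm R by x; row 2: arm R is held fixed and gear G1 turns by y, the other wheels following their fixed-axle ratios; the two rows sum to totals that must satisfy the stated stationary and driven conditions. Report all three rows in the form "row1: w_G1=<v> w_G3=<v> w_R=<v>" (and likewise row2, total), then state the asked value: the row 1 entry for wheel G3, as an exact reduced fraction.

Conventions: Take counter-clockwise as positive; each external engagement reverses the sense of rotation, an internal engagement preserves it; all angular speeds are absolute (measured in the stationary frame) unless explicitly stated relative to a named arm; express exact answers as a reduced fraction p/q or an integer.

row1: w_G1=8/45 w_G3=8/45 w_R=8/45
row2: w_G1=37/45 w_G3=-8/45 w_R=0
total: w_G1=1 w_G3=0 w_R=8/45
asked value: 8/45

recognized (axles ride arm R): planetary set, 16/29/74 teeth
row 1 — lock + rotate with arm: ω_sun = ω_ring = ω_arm = x
row 2 — arm fixed, fixed-axis ratios: sun y, ring −(16/74)·y, arm 0
boundary: total ω_ring = x − (16/74)·y = 0 and total ω_sun = x + y = 1  ⇒  y = 37/45, x = 8/45
row 2 ring = −(16/74)·37/45 = -8/45
totals (row 1 + row 2): sun 8/45 + 37/45 = 1, ring 8/45 + (-8/45) = 0, arm 8/45 + 0 = 8/45
asked cell (row1, ring) = 8/45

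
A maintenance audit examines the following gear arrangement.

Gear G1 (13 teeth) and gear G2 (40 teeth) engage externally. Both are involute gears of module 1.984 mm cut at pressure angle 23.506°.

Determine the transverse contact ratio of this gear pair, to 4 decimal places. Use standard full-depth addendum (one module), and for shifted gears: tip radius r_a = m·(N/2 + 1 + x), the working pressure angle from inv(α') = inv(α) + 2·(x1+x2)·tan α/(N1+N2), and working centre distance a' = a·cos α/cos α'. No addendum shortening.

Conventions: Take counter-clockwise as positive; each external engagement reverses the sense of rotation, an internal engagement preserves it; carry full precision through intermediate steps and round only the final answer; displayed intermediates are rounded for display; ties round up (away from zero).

1.4619

single-mesh involute tooth geometry (13T engaging 40T at module 1.984)
base radii: r_b1 = 11.825868, r_b2 = 36.387287
tip radii: r_a1 = 14.880000, r_a2 = 41.664000
no profile shift: α' = α, a' = a
action lengths: √(r_a1²−r_b1²) = 9.031237, √(r_a2²−r_b2²) = 20.294193
base pitch p_b = π·m·cos α = 5.715702
CR = (9.031237 + 20.294193 − 52.576000·sin 23.50600°)/5.715702 = 1.461894
contact ratio ≈ 1.4619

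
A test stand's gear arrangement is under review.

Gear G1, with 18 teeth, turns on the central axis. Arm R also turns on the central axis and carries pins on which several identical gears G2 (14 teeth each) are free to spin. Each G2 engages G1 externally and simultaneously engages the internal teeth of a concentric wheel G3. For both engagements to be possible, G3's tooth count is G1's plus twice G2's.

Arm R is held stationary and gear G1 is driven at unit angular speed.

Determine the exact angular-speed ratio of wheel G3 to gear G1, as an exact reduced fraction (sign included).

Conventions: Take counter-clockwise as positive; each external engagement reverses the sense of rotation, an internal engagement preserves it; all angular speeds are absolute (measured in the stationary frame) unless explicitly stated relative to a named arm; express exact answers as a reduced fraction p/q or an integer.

-9/23

class = planetary set [G3 = 18+2·14 = 46; Willis about the carrier]
ring teeth: 18 + 2·14 = 46
18(ω_sun−ω_arm) = −46(ω_ring−ω_arm),  ω_arm = 0, ω_sun = 1
ω_ring = 0 − (18/46)(1−0) = -9/23
ω_out/ω_in = -9/23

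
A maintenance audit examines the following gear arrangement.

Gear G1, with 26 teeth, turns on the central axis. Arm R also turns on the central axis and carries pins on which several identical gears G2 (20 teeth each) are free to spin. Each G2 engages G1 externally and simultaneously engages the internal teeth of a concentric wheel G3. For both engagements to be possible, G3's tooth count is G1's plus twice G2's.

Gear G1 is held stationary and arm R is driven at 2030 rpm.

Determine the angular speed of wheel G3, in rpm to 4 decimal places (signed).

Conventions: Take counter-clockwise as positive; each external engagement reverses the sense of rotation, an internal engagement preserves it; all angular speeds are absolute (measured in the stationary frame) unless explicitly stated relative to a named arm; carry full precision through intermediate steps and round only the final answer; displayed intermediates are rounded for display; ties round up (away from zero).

planetary set (26T centre, 20T on arm, 66T internal) — Willis relation
normalise by the input: solve with ω_arm = 1, then scale by 2030 rpm
ring teeth: 26 + 2·20 = 66
26(ω_sun−ω_arm) = −66(ω_ring−ω_arm),  ω_sun = 0, ω_arm = 1
ω_ring = 1 − (26/66)(0−1) = 46/33
scale: ω_ring = 46/33 × 2030 rpm = +2829.6970 rpm

+2829.6970 rpm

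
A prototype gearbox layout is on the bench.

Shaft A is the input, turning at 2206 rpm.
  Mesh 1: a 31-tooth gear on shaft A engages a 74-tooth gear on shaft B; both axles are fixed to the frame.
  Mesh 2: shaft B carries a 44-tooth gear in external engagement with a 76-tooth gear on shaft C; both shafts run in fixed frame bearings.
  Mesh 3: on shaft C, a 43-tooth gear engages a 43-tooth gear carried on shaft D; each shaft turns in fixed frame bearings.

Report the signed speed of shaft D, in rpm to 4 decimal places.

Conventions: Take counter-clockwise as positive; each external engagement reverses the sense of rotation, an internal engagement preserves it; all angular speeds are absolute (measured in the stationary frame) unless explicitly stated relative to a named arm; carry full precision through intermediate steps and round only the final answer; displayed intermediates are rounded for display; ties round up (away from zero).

-535.0256 rpm

topology: fixed-axis compound train — 3 meshes, A→D
mesh 1 [31T→74T]: ω = 2206.0000×31/74 = 924.1351 rpm, sense flips to −
mesh 2 [44T→76T]: ω = 924.1351×44/76 = 535.0256 rpm, sense flips to +
mesh 3 [43T→43T]: ω = 535.0256×43/43 = 535.0256 rpm, sense flips to −
signed output speed = -535.0256 rpm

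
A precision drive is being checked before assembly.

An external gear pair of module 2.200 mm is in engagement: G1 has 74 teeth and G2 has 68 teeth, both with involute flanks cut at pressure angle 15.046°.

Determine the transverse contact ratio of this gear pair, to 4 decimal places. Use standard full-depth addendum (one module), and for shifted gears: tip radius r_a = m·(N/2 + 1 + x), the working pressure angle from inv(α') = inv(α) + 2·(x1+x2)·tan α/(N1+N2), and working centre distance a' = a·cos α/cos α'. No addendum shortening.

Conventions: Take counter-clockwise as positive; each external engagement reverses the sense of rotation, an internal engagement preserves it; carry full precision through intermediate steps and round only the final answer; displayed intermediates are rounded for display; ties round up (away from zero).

2.1826

single-mesh involute tooth geometry (74T engaging 68T at module 2.200)
base radii: r_b1 = 78.609423, r_b2 = 72.235686
tip radii: r_a1 = 83.600000, r_a2 = 77.000000
no profile shift: α' = α, a' = a
action lengths: √(r_a1²−r_b1²) = 28.452042, √(r_a2²−r_b2²) = 26.664691
base pitch p_b = π·m·cos α = 6.674562
CR = (28.452042 + 26.664691 − 156.200000·sin 15.04600°)/6.674562 = 2.182627
contact ratio ≈ 2.1826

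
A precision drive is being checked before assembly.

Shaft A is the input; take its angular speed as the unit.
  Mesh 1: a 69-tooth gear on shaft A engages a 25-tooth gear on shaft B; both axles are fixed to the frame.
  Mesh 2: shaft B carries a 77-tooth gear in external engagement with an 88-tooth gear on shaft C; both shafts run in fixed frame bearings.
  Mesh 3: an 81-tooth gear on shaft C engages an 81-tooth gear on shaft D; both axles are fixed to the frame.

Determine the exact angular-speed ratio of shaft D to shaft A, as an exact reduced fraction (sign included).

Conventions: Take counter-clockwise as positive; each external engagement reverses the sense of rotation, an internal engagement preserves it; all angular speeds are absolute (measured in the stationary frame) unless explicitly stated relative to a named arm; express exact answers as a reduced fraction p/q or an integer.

-483/200

class = fixed-axis compound train [3 meshes; 3 ratios multiply, 3 sense flips]
mesh 1 [69T→25T]: running ratio 69/25, sense −
mesh 2 [77T→88T]: running ratio 483/200, sense +
mesh 3 [81T→81T]: running ratio 483/200, sense −
ω_out/ω_in = -483/200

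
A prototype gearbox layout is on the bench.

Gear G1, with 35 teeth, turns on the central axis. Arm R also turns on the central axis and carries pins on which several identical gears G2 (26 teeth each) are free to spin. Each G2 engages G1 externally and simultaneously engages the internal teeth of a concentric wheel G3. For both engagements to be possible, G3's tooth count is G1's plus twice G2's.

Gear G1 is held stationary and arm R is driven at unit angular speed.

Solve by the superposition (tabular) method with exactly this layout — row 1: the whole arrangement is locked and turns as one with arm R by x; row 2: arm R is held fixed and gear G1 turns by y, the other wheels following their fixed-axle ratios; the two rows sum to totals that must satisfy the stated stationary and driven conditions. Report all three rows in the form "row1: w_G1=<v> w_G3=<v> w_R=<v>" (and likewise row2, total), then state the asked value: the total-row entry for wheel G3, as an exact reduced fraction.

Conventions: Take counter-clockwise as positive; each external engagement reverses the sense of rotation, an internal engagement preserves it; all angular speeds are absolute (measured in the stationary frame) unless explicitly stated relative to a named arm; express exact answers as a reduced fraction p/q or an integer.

row1: w_G1=1 w_G3=1 w_R=1
row2: w_G1=-1 w_G3=35/87 w_R=0
total: w_G1=0 w_G3=122/87 w_R=1
asked value: 122/87

recognized (axles ride arm R): planetary set, 35/26/87 teeth
row 1 (train locked, turned with arm): all members turn x
row 2: sun turns y, ring = −(35/87)·y, arm 0
boundary: total ω_sun = x + y = 0 and total ω_arm = x = 1  ⇒  y = -1, x = 1
row 2 ring = −(35/87)·(-1) = 35/87
totals (row 1 + row 2): sun 1 + (-1) = 0, ring 1 + 35/87 = 122/87, arm 1 + 0 = 1
asked cell (total, ring) = 122/87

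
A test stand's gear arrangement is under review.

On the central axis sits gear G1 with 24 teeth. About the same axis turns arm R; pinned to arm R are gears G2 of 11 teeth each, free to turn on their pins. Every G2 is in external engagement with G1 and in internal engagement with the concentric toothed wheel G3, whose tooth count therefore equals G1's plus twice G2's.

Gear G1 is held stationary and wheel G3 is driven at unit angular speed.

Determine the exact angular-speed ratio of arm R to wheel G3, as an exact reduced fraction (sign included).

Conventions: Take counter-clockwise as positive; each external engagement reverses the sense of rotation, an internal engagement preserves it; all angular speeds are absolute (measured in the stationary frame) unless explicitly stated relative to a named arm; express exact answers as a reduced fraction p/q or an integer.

23/35

topology: planetary set — G1 24T / G2 11T / G3 46T, arm = carrier (Willis)
ring teeth: 24 + 2·11 = 46
24(ω_sun−ω_arm) = −46(ω_ring−ω_arm),  ω_sun = 0, ω_ring = 1
24(0−ω_arm) = −46(1−ω_arm)  ⇒  70·ω_arm = 46  ⇒  ω_arm = 23/35
ω_out/ω_in = 23/35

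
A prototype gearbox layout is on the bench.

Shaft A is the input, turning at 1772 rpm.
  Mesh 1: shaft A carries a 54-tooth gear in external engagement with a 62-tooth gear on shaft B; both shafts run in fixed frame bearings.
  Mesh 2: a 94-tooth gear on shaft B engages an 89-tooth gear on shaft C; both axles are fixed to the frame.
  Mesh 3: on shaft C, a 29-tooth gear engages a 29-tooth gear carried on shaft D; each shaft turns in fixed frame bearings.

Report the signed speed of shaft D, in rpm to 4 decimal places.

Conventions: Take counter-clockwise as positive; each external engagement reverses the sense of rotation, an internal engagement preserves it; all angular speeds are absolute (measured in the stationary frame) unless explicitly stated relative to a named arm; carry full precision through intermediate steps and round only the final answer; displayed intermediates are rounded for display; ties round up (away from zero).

topology: fixed-axis compound train — 3 meshes, A→D
mesh 1 [54T→62T]: ω = 1772.0000×54/62 = 1543.3548 rpm, sense flips to −
mesh 2 [94T→89T]: ω = 1543.3548×94/89 = 1630.0602 rpm, sense flips to +
mesh 3 [29T→29T]: ω = 1630.0602×29/29 = 1630.0602 rpm, sense flips to −
signed output speed = -1630.0602 rpm

-1630.0602 rpm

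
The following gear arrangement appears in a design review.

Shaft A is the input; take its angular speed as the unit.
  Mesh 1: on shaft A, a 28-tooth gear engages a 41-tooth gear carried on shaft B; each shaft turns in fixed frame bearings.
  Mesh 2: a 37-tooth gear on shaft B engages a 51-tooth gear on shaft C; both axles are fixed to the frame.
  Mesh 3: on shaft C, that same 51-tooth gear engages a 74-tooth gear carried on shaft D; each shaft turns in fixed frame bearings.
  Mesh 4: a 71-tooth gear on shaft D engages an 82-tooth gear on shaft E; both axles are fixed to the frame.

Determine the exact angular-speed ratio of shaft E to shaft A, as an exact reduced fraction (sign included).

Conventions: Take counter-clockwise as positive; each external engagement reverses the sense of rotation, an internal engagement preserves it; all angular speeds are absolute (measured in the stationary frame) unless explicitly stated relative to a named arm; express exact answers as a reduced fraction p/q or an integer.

class = fixed-axis compound train [4 meshes; 4 ratios multiply, 4 sense flips]
mesh 1 [28T→41T]: running ratio 28/41, sense −
mesh 2 [37T→51T]: running ratio 1036/2091, sense +
mesh 3 [51T→74T]: running ratio 14/41, sense −
mesh 4 [71T→82T]: running ratio 497/1681, sense +
ω_out/ω_in = 497/1681

497/1681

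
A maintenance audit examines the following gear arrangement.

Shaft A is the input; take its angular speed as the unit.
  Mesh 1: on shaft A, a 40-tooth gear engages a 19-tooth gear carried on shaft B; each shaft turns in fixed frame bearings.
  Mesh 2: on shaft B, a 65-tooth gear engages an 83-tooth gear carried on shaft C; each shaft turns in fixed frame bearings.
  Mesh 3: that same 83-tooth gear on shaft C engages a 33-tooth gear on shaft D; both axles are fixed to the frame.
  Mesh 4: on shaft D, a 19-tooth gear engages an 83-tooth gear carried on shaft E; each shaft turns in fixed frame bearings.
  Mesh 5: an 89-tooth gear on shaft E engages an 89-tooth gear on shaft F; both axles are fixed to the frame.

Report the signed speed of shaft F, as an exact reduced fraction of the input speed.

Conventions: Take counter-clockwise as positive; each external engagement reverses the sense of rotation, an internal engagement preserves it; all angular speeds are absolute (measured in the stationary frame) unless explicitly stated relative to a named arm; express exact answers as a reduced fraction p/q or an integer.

-2600/2739

5-mesh fixed-axis compound train (all bearings frame-fixed)
mesh 1 [40T→19T]: |ω|/ω_in = 1×40/19 = 40/19, sense flips to −
mesh 2 [65T→83T]: |ω|/ω_in = (40/19)×65/83 = 2600/1577, sense flips to +
mesh 3 [83T→33T]: |ω|/ω_in = (2600/1577)×83/33 = 2600/627, sense flips to −
mesh 4 [19T→83T]: |ω|/ω_in = (2600/627)×19/83 = 2600/2739, sense flips to +
mesh 5 [89T→89T]: |ω|/ω_in = (2600/2739)×89/89 = 2600/2739, sense flips to −
signed output speed (× input speed) = -2600/2739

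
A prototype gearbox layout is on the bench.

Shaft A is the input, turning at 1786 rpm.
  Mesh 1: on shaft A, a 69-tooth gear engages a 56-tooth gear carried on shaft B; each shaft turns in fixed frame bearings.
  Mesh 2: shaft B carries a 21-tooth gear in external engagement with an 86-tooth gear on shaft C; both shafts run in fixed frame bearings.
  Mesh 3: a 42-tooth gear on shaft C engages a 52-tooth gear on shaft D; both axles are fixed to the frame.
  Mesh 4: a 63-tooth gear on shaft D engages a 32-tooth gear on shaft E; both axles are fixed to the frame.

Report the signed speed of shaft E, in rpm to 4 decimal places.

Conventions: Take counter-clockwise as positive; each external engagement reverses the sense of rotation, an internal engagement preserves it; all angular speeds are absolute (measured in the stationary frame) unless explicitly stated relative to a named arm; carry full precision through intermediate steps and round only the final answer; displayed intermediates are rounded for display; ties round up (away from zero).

class = fixed-axis compound train [4 meshes; 4 ratios multiply, 4 sense flips]
mesh 1 [69T→56T]: ω = 1786.0000×69/56 = 2200.6071 rpm, sense flips to −
mesh 2 [21T→86T]: ω = 2200.6071×21/86 = 537.3576 rpm, sense flips to +
mesh 3 [42T→52T]: ω = 537.3576×42/52 = 434.0196 rpm, sense flips to −
mesh 4 [63T→32T]: ω = 434.0196×63/32 = 854.4760 rpm, sense flips to +
signed output speed = +854.4760 rpm

+854.4760 rpm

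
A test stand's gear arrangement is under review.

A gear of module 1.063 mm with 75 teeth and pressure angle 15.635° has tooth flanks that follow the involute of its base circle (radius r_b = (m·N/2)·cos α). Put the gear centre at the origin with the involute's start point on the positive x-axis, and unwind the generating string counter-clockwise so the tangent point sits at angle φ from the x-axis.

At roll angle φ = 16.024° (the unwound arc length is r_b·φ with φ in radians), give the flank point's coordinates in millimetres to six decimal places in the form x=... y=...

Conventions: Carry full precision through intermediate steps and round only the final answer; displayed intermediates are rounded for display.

x=39.859546 y=0.277724

topology: single-mesh involute geometry — m = 1.063, N = 75
pitch radius r_p = m·N/2 = 1.063·75/2 = 39.862500
base radius r_b = r_p·cos α = 39.862500·cos 15.635° = 38.387512
roll angle φ = 16.024° = 0.27967156 rad
x = r_b·(cos φ + φ·sin φ) = 39.859546
y = r_b·(sin φ − φ·cos φ) = 0.277724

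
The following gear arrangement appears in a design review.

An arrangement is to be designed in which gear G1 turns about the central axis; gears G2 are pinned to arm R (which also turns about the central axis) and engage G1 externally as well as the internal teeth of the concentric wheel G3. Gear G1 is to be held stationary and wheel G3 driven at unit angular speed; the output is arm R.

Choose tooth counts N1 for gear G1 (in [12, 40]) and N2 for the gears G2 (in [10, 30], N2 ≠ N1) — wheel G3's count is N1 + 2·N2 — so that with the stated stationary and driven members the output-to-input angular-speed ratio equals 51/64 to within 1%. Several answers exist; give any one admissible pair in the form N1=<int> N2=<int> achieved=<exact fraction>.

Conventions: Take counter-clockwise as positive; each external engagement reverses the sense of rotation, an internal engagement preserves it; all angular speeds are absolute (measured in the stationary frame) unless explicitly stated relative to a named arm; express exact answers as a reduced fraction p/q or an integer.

class = planetary set [ratio 51/64 wanted; Willis about the carrier]
Willis with ω_sun = 0: ω_arm/ω_ring = N3/(N1+N3); set equal to 51/64  ⇒  N3/N1 = (51/64)/(1 − 51/64) = 51/13
N3 = N1 + 2·N2  ⇒  N2/N1 = (N3/N1 − 1)/2 = (51/13 − 1)/2 = 19/13
smallest multiple with N1 ≥ 12 and N2 ≥ 10: k = 1  ⇒  N1 = 1·13 = 13, N2 = 1·19 = 19 (N1 ≤ 40, N2 ≤ 30, N2 ≠ N1 ✓), N3 = 13 + 2·19 = 51
check: N3/(N1+N3) with N1 = 13, N3 = 51 gives 51/64; |achieved − target| = 0 ≤ 51/6400 ✓

N1=13 N2=19 achieved=51/64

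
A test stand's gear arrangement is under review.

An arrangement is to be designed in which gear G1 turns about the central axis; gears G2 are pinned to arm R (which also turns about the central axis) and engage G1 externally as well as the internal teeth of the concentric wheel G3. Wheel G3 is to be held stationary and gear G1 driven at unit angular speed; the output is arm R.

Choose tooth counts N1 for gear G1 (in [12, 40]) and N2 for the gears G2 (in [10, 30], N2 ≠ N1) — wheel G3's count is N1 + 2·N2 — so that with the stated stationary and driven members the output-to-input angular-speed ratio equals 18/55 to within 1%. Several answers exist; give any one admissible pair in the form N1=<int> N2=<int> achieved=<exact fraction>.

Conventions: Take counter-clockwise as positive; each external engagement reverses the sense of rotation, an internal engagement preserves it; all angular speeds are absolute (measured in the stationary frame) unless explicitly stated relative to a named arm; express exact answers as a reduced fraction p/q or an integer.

N1=36 N2=19 achieved=18/55

design class (target 18/55): planetary set
Willis with ω_ring = 0: ω_arm/ω_sun = N1/(N1+N3); set equal to 18/55  ⇒  N3/N1 = 1/(18/55) − 1 = 37/18
N3 = N1 + 2·N2  ⇒  N2/N1 = (N3/N1 − 1)/2 = (37/18 − 1)/2 = 19/36
smallest multiple with N1 ≥ 12 and N2 ≥ 10: k = 1  ⇒  N1 = 1·36 = 36, N2 = 1·19 = 19 (N1 ≤ 40, N2 ≤ 30, N2 ≠ N1 ✓), N3 = 36 + 2·19 = 74
check: N1/(N1+N3) with N1 = 36, N3 = 74 gives 18/55; |achieved − target| = 0 ≤ 9/2750 ✓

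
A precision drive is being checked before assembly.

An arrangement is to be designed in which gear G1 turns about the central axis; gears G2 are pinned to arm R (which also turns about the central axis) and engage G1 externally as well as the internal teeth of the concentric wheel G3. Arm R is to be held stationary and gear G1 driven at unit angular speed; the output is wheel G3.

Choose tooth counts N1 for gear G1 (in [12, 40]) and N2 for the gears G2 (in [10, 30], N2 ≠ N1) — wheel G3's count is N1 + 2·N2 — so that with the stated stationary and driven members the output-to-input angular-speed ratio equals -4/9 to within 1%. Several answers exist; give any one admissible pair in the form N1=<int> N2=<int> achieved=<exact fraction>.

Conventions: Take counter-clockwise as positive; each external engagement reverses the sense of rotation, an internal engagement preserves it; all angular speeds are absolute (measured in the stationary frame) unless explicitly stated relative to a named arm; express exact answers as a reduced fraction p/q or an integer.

topology: planetary set — design target -4/9, arm = carrier (Willis)
Willis with ω_arm = 0: ω_ring/ω_sun = −N1/N3; set equal to -4/9  ⇒  N3/N1 = −1/(-4/9) = 9/4
N3 = N1 + 2·N2  ⇒  N2/N1 = (N3/N1 − 1)/2 = (9/4 − 1)/2 = 5/8
smallest multiple with N1 ≥ 12 and N2 ≥ 10: k = 2  ⇒  N1 = 2·8 = 16, N2 = 2·5 = 10 (N1 ≤ 40, N2 ≤ 30, N2 ≠ N1 ✓), N3 = 16 + 2·10 = 36
check: −N1/N3 with N1 = 16, N3 = 36 gives -4/9; |achieved − target| = 0 ≤ 1/225 ✓

N1=16 N2=10 achieved=-4/9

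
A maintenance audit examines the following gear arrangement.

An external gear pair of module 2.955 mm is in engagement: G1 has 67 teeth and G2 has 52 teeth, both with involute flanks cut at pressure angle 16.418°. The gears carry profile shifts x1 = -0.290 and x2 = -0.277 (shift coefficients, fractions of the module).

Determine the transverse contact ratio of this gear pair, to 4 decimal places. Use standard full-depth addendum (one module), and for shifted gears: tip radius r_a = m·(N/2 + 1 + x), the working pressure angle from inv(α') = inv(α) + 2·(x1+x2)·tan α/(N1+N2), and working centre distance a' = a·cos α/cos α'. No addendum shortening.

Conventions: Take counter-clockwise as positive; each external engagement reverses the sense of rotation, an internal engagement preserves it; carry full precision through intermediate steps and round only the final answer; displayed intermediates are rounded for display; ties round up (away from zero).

2.2560

class = single-mesh tooth geometry [involute pair 67T × 52T, m = 2.955]
base radii: r_b1 = 94.956103, r_b2 = 73.697274
tip radii: r_a1 = 101.090550, r_a2 = 78.966465
inv(α') = inv(16.418°) + 2·(-0.290-0.277)·tan α/(67+52) = 0.00530134  ⇒  α' = 14.28819°
a' = a·cos α / cos α' = 175.8225·cos 16.418°/cos 14.28819° = 174.036928
action lengths: √(r_a1²−r_b1²) = 34.679068, √(r_a2²−r_b2²) = 28.362200
base pitch p_b = π·m·cos α = 8.904878
CR = (34.679068 + 28.362200 − 174.036928·sin 14.28819°)/8.904878 = 2.255963
contact ratio ≈ 2.2560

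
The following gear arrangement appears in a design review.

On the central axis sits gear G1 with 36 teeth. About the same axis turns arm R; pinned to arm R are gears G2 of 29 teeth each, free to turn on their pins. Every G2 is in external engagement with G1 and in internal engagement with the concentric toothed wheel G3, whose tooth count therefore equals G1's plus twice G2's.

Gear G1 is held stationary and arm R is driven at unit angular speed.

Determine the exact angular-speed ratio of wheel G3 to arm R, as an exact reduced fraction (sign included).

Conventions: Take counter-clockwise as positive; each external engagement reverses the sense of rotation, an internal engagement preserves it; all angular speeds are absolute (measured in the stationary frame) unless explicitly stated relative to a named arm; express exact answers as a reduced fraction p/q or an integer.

65/47

class = planetary set [G3 = 36+2·29 = 94; Willis about the carrier]
ring teeth: 36 + 2·29 = 94
36(ω_sun−ω_arm) = −94(ω_ring−ω_arm),  ω_sun = 0, ω_arm = 1
ω_ring = 1 − (36/94)(0−1) = 65/47
ω_out/ω_in = 65/47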